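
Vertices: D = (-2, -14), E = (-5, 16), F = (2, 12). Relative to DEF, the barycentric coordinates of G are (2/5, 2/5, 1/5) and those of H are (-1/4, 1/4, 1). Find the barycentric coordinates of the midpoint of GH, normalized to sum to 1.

Since both coordinate triples sum to 1, the midpoint's barycentrics are the componentwise average.
(2/5+-1/4)/2 = 3/40; similarly 13/40 and 3/5.

(3/40, 13/40, 3/5)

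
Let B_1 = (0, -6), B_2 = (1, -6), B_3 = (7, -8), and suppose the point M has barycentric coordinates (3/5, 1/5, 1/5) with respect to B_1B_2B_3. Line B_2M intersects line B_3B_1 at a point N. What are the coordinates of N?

Line B_2M meets B_3B_1 where the B_2-coordinate vanishes; zeroing M's B_2-weight and renormalizing leaves B_3, B_1-weights 1/5 : 3/5 → (1/4, 3/4).
So N = (1/4)·B_3 + (3/4)·B_1 = (7/4, -13/2).

(7/4, -13/2)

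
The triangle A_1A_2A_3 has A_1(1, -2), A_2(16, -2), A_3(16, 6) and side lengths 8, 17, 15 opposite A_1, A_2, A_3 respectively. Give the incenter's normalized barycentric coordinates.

(1/5, 17/40, 3/8)

The incenter has barycentric coordinates proportional to the opposite side lengths: (8 : 17 : 15).
Normalizing by 8+17+15 = 40 gives (1/5, 17/40, 3/8).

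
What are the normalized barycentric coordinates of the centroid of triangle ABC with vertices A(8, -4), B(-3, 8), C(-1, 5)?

(1/3, 1/3, 1/3)

The centroid is the average of the vertices, so each weight is 1/3.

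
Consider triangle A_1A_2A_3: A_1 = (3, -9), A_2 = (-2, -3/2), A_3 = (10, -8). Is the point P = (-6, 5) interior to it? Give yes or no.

no

Barycentric coordinates of P: (-104/115, 214/115, 1/23).
The three coordinates are negative, positive, positive; a point is interior exactly when all three are positive.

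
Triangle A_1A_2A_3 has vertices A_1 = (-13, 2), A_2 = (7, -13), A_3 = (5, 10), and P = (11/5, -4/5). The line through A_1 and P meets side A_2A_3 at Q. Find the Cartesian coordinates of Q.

Barycentric coordinates of P with respect to A_1A_2A_3: (1/5, 2/5, 2/5).
On side A_2A_3 the A_1-coordinate is zero; dropping P's A_1-weight 1/5 and renormalizing the remaining 2/5 : 2/5 gives weights 1/2, 1/2 on A_2, A_3.
Q = (1/2)·(7, -13) + (1/2)·(5, 10) = (6, -3/2).

(6, -3/2)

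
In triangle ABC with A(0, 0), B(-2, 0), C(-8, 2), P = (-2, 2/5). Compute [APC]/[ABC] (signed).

[ABC] = ½·(0·(0−2) + (-2)·(2−0) + (-8)·(0−0)) = ½·(0 − 4 + 0) = -2.
[APC] = ½·(0·(2/5−2) + (-2)·(2−0) + (-8)·(0−(2/5))) = ½·(0 − 4 + 16/5) = -2/5, so the ratio is (-2/5)/(-2) = 1/5.

1/5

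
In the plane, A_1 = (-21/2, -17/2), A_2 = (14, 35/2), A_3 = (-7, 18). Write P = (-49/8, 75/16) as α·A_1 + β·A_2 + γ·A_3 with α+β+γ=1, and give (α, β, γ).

(1/2, 1/8, 3/8)

Signed area of the reference triangle: [A_1A_2A_3] = ½·((-21/2)·(35/2−18) + 14·(18−(-17/2)) + (-7)·(-17/2−(35/2))) = ½·(21/4 + 371 + 182) = 2233/8.
[PA_2A_3] = ½·((-49/8)·(35/2−18) + 14·(18−(75/16)) + (-7)·(75/16−(35/2))) = ½·(49/16 + 1491/8 + 1435/16) = 2233/16, so the A_1-coordinate is (2233/16)/(2233/8) = 1/2.
[A_1PA_3] = ½·((-21/2)·(75/16−18) + (-49/8)·(18−(-17/2)) + (-7)·(-17/2−(75/16))) = ½·(4473/32 − 2597/16 + 1477/16) = 2233/64, so the A_2-coordinate is 1/8.
[A_1A_2P] = ½·((-21/2)·(35/2−(75/16)) + 14·(75/16−(-17/2)) + (-49/8)·(-17/2−(35/2))) = ½·(-4305/32 + 1477/8 + 637/4) = 6699/64, so the A_3-coordinate is 3/8.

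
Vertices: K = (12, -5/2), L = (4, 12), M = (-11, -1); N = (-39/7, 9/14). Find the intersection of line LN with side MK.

Barycentric coordinates of N with respect to KLM: (1/7, 1/7, 5/7).
On side MK the L-coordinate is zero; dropping N's L-weight 1/7 and renormalizing the remaining 5/7 : 1/7 gives weights 5/6, 1/6 on M, K.
J = (5/6)·(-11, -1) + (1/6)·(12, -5/2) = (-43/6, -5/4).

(-43/6, -5/4)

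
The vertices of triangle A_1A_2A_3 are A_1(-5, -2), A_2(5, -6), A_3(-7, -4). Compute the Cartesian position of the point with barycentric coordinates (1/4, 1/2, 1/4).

P = (1/4)·A_1 + (1/2)·A_2 + (1/4)·A_3.
x-coordinate: (1/4)·(-5) + (1/2)·5 + (1/4)·(-7) = -1/2.
y-coordinate: (1/4)·(-2) + (1/2)·(-6) + (1/4)·(-4) = -9/2.

(-1/2, -9/2)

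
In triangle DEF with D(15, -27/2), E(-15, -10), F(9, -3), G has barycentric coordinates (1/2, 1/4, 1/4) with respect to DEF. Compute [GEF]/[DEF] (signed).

The signed ratio [GEF]/[DEF] equals the barycentric coordinate of G at vertex D, which is 1/2.

1/2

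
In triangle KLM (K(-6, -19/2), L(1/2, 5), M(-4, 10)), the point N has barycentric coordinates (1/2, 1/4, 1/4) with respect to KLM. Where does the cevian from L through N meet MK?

(-16/3, -3)

Line LN meets MK where the L-coordinate vanishes; zeroing N's L-weight and renormalizing leaves M, K-weights 1/4 : 1/2 → (1/3, 2/3).
So J = (1/3)·M + (2/3)·K = (-16/3, -3).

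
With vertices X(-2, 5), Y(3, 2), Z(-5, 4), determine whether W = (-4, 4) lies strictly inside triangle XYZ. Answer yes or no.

Barycentric coordinates of W: (1/7, 1/14, 11/14).
The three coordinates are positive, positive, positive; a point is interior exactly when all three are positive.

yes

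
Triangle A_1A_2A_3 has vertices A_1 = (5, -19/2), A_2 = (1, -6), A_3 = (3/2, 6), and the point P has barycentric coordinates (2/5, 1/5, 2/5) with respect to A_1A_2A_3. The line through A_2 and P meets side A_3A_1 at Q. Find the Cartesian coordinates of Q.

Line A_2P meets A_3A_1 where the A_2-coordinate vanishes; zeroing P's A_2-weight and renormalizing leaves A_3, A_1-weights 2/5 : 2/5 → (1/2, 1/2).
So Q = (1/2)·A_3 + (1/2)·A_1 = (13/4, -7/4).

(13/4, -7/4)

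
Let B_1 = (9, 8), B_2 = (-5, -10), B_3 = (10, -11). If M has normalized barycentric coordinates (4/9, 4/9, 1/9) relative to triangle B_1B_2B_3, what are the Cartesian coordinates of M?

(26/9, -19/9)

M = (4/9)·B_1 + (4/9)·B_2 + (1/9)·B_3.
x-coordinate: (4/9)·9 + (4/9)·(-5) + (1/9)·10 = 26/9.
y-coordinate: (4/9)·8 + (4/9)·(-10) + (1/9)·(-11) = -19/9.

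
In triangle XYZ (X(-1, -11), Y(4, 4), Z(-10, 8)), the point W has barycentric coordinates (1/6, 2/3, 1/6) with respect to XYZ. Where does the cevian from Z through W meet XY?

Line ZW meets XY where the Z-coordinate vanishes; zeroing W's Z-weight and renormalizing leaves X, Y-weights 1/6 : 2/3 → (1/5, 4/5).
So V = (1/5)·X + (4/5)·Y = (3, 1).

(3, 1)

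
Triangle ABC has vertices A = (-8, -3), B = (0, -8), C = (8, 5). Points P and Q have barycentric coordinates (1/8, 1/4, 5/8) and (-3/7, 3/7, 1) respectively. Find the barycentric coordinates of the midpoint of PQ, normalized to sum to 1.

(-17/112, 19/56, 13/16)

Since both coordinate triples sum to 1, the midpoint's barycentrics are the componentwise average.
(1/8+-3/7)/2 = -17/112; similarly 19/56 and 13/16.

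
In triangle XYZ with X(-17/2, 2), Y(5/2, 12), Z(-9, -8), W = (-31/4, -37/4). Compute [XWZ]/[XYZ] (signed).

[XYZ] = ½·((-17/2)·(12−(-8)) + (5/2)·(-8−2) + (-9)·(2−12)) = ½·(-170 − 25 + 90) = -105/2.
[XWZ] = ½·((-17/2)·(-37/4−(-8)) + (-31/4)·(-8−2) + (-9)·(2−(-37/4))) = ½·(85/8 + 155/2 − 405/4) = -105/16, so the ratio is (-105/16)/(-105/2) = 1/8.

1/8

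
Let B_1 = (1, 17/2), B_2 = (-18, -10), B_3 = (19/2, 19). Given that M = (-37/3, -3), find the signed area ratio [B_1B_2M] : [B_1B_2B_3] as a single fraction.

[B_1B_2B_3] = ½·(1·(-10−19) + (-18)·(19−(17/2)) + (19/2)·(17/2−(-10))) = ½·(-29 − 189 + 703/4) = -169/8.
[B_1B_2M] = ½·(1·(-10−(-3)) + (-18)·(-3−(17/2)) + (-37/3)·(17/2−(-10))) = ½·(-7 + 207 − 1369/6) = -169/12, so the ratio is (-169/12)/(-169/8) = 2/3.

2/3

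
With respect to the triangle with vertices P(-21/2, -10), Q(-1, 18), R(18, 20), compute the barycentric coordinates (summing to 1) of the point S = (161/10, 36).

Signed area of the reference triangle: [PQR] = ½·((-21/2)·(18−20) + (-1)·(20−(-10)) + 18·(-10−18)) = ½·(21 − 30 − 504) = -513/2.
[SQR] = ½·((161/10)·(18−20) + (-1)·(20−36) + 18·(36−18)) = ½·(-161/5 + 16 + 324) = 1539/10, so the P-coordinate is (1539/10)/(-513/2) = -3/5.
[PSR] = ½·((-21/2)·(36−20) + (161/10)·(20−(-10)) + 18·(-10−36)) = ½·(-168 + 483 − 828) = -513/2, so the Q-coordinate is 1.
[PQS] = ½·((-21/2)·(18−36) + (-1)·(36−(-10)) + (161/10)·(-10−18)) = ½·(189 − 46 − 2254/5) = -1539/10, so the R-coordinate is 3/5.
Check: -3/5 + 1 + 3/5 = 1.

(-3/5, 1, 3/5)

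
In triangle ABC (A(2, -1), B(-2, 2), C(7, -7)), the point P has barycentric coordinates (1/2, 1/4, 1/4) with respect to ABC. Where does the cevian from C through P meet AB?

Line CP meets AB where the C-coordinate vanishes; zeroing P's C-weight and renormalizing leaves A, B-weights 1/2 : 1/4 → (2/3, 1/3).
So Q = (2/3)·A + (1/3)·B = (2/3, 0).

(2/3, 0)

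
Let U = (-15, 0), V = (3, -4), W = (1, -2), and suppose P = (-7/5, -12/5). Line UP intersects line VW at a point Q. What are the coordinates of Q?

Barycentric coordinates of P with respect to UVW: (1/5, 2/5, 2/5).
On side VW the U-coordinate is zero; dropping P's U-weight 1/5 and renormalizing the remaining 2/5 : 2/5 gives weights 1/2, 1/2 on V, W.
Q = (1/2)·(3, -4) + (1/2)·(1, -2) = (2, -3).

(2, -3)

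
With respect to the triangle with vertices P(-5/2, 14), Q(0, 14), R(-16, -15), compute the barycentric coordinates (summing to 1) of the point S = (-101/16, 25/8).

(1/8, 1/2, 3/8)

Signed area of the reference triangle: [PQR] = ½·((-5/2)·(14−(-15)) + 0·(-15−14) + (-16)·(14−14)) = ½·(-145/2 + 0 + 0) = -145/4.
[SQR] = ½·((-101/16)·(14−(-15)) + 0·(-15−(25/8)) + (-16)·(25/8−14)) = ½·(-2929/16 + 0 + 174) = -145/32, so the P-coordinate is (-145/32)/(-145/4) = 1/8.
[PSR] = ½·((-5/2)·(25/8−(-15)) + (-101/16)·(-15−14) + (-16)·(14−(25/8))) = ½·(-725/16 + 2929/16 − 174) = -145/8, so the Q-coordinate is 1/2.
[PQS] = ½·((-5/2)·(14−(25/8)) + 0·(25/8−14) + (-101/16)·(14−14)) = ½·(-435/16 + 0 + 0) = -435/32, so the R-coordinate is 3/8.
Check: 1/8 + 1/2 + 3/8 = 1.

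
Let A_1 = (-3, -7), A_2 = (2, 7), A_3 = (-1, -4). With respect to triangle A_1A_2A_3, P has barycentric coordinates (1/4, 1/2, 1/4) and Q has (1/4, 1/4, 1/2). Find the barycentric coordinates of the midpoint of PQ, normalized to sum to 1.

Since both coordinate triples sum to 1, the midpoint's barycentrics are the componentwise average.
(1/4+1/4)/2 = 1/4; similarly 3/8 and 3/8.

(1/4, 3/8, 3/8)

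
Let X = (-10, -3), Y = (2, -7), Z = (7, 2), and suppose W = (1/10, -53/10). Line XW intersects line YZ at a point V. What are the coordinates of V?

(21/8, -47/8)

Barycentric coordinates of W with respect to XYZ: (1/5, 7/10, 1/10).
On side YZ the X-coordinate is zero; dropping W's X-weight 1/5 and renormalizing the remaining 7/10 : 1/10 gives weights 7/8, 1/8 on Y, Z.
V = (7/8)·(2, -7) + (1/8)·(7, 2) = (21/8, -47/8).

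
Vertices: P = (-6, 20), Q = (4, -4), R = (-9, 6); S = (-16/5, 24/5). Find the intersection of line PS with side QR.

Barycentric coordinates of S with respect to PQR: (1/5, 2/5, 2/5).
On side QR the P-coordinate is zero; dropping S's P-weight 1/5 and renormalizing the remaining 2/5 : 2/5 gives weights 1/2, 1/2 on Q, R.
T = (1/2)·(4, -4) + (1/2)·(-9, 6) = (-5/2, 1).

(-5/2, 1)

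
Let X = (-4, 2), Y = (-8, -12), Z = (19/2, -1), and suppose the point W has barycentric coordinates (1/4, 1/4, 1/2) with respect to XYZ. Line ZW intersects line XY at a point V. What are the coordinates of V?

Line ZW meets XY where the Z-coordinate vanishes; zeroing W's Z-weight and renormalizing leaves X, Y-weights 1/4 : 1/4 → (1/2, 1/2).
So V = (1/2)·X + (1/2)·Y = (-6, -5).

(-6, -5)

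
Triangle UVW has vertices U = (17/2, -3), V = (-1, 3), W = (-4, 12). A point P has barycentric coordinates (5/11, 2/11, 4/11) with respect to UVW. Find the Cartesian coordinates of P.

P = (5/11)·U + (2/11)·V + (4/11)·W.
x-coordinate: (5/11)·(17/2) + (2/11)·(-1) + (4/11)·(-4) = 49/22.
y-coordinate: (5/11)·(-3) + (2/11)·3 + (4/11)·12 = 39/11.

(49/22, 39/11)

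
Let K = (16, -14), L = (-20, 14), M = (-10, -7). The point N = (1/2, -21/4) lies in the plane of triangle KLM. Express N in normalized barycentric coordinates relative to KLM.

(1/2, 1/4, 1/4)

Signed area of the reference triangle: [KLM] = ½·(16·(14−(-7)) + (-20)·(-7−(-14)) + (-10)·(-14−14)) = ½·(336 − 140 + 280) = 238.
[NLM] = ½·((1/2)·(14−(-7)) + (-20)·(-7−(-21/4)) + (-10)·(-21/4−14)) = ½·(21/2 + 35 + 385/2) = 119, so the K-coordinate is 119/238 = 1/2.
[KNM] = ½·(16·(-21/4−(-7)) + (1/2)·(-7−(-14)) + (-10)·(-14−(-21/4))) = ½·(28 + 7/2 + 175/2) = 119/2, so the L-coordinate is 1/4.
[KLN] = ½·(16·(14−(-21/4)) + (-20)·(-21/4−(-14)) + (1/2)·(-14−14)) = ½·(308 − 175 − 14) = 119/2, so the M-coordinate is 1/4.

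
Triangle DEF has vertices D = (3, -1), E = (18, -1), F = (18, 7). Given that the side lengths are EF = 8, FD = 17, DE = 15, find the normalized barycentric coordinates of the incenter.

The incenter has barycentric coordinates proportional to the opposite side lengths: (8 : 17 : 15).
Normalizing by 8+17+15 = 40 gives (1/5, 17/40, 3/8).

(1/5, 17/40, 3/8)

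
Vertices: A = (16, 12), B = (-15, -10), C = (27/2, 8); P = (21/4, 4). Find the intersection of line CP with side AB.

(18/5, 16/5)

Barycentric coordinates of P with respect to ABC: (1/2, 1/3, 1/6).
On side AB the C-coordinate is zero; dropping P's C-weight 1/6 and renormalizing the remaining 1/2 : 1/3 gives weights 3/5, 2/5 on A, B.
Q = (3/5)·(16, 12) + (2/5)·(-15, -10) = (18/5, 16/5).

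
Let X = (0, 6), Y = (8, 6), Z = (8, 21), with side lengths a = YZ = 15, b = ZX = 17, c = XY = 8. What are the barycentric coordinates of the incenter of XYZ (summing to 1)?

The incenter has barycentric coordinates proportional to the opposite side lengths: (15 : 17 : 8).
Normalizing by 15+17+8 = 40 gives (3/8, 17/40, 1/5).

(3/8, 17/40, 1/5)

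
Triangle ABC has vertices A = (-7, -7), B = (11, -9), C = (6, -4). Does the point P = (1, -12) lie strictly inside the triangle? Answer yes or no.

no

Barycentric coordinates of P: (13/16, 89/80, -37/40).
The three coordinates are positive, positive, negative; a point is interior exactly when all three are positive.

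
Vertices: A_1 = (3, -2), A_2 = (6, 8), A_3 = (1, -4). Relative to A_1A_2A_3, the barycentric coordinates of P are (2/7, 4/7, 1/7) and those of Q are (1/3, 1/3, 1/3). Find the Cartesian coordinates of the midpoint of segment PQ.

Barycentric coordinates of the midpoint are the average: (13/42, 19/42, 5/21).
Converting: (13/42)·A_1 + (19/42)·A_2 + (5/21)·A_3 = (163/42, 43/21).

(163/42, 43/21)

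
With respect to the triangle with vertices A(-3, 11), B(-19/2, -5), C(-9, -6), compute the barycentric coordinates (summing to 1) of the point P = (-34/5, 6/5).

Signed area of the reference triangle: [ABC] = ½·((-3)·(-5−(-6)) + (-19/2)·(-6−11) + (-9)·(11−(-5))) = ½·(-3 + 323/2 − 144) = 29/4.
[PBC] = ½·((-34/5)·(-5−(-6)) + (-19/2)·(-6−(6/5)) + (-9)·(6/5−(-5))) = ½·(-34/5 + 342/5 − 279/5) = 29/10, so the A-coordinate is (29/10)/(29/4) = 2/5.
[APC] = ½·((-3)·(6/5−(-6)) + (-34/5)·(-6−11) + (-9)·(11−(6/5))) = ½·(-108/5 + 578/5 − 441/5) = 29/10, so the B-coordinate is 2/5.
[ABP] = ½·((-3)·(-5−(6/5)) + (-19/2)·(6/5−11) + (-34/5)·(11−(-5))) = ½·(93/5 + 931/10 − 544/5) = 29/20, so the C-coordinate is 1/5.
Check: 2/5 + 2/5 + 1/5 = 1.

(2/5, 2/5, 1/5)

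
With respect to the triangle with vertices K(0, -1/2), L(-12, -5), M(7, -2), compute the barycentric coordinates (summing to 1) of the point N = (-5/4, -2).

(1/2, 1/4, 1/4)

Signed area of the reference triangle: [KLM] = ½·(0·(-5−(-2)) + (-12)·(-2−(-1/2)) + 7·(-1/2−(-5))) = ½·(0 + 18 + 63/2) = 99/4.
[NLM] = ½·((-5/4)·(-5−(-2)) + (-12)·(-2−(-2)) + 7·(-2−(-5))) = ½·(15/4 + 0 + 21) = 99/8, so the K-coordinate is (99/8)/(99/4) = 1/2.
[KNM] = ½·(0·(-2−(-2)) + (-5/4)·(-2−(-1/2)) + 7·(-1/2−(-2))) = ½·(0 + 15/8 + 21/2) = 99/16, so the L-coordinate is 1/4.
[KLN] = ½·(0·(-5−(-2)) + (-12)·(-2−(-1/2)) + (-5/4)·(-1/2−(-5))) = ½·(0 + 18 − 45/8) = 99/16, so the M-coordinate is 1/4.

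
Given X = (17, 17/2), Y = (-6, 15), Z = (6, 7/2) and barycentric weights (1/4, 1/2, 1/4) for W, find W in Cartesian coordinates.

(11/4, 21/2)

W = (1/4)·X + (1/2)·Y + (1/4)·Z.
x-coordinate: (1/4)·17 + (1/2)·(-6) + (1/4)·6 = 11/4.
y-coordinate: (1/4)·(17/2) + (1/2)·15 + (1/4)·(7/2) = 21/2.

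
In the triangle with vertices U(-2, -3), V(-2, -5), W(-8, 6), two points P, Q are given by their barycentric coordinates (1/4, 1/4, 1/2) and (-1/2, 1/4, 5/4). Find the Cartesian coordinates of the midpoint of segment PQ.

(-29/4, 35/8)

Barycentric coordinates of the midpoint are the average: (-1/8, 1/4, 7/8).
Converting: (-1/8)·U + (1/4)·V + (7/8)·W = (-29/4, 35/8).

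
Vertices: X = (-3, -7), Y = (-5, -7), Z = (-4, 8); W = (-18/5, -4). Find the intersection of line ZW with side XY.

Barycentric coordinates of W with respect to XYZ: (3/5, 1/5, 1/5).
On side XY the Z-coordinate is zero; dropping W's Z-weight 1/5 and renormalizing the remaining 3/5 : 1/5 gives weights 3/4, 1/4 on X, Y.
V = (3/4)·(-3, -7) + (1/4)·(-5, -7) = (-7/2, -7).

(-7/2, -7)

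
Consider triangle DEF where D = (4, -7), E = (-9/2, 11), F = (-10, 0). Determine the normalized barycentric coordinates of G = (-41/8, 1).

(1/4, 1/4, 1/2)

Signed area of the reference triangle: [DEF] = ½·(4·(11−0) + (-9/2)·(0−(-7)) + (-10)·(-7−11)) = ½·(44 − 63/2 + 180) = 385/4.
[GEF] = ½·((-41/8)·(11−0) + (-9/2)·(0−1) + (-10)·(1−11)) = ½·(-451/8 + 9/2 + 100) = 385/16, so the D-coordinate is (385/16)/(385/4) = 1/4.
[DGF] = ½·(4·(1−0) + (-41/8)·(0−(-7)) + (-10)·(-7−1)) = ½·(4 − 287/8 + 80) = 385/16, so the E-coordinate is 1/4.
[DEG] = ½·(4·(11−1) + (-9/2)·(1−(-7)) + (-41/8)·(-7−11)) = ½·(40 − 36 + 369/4) = 385/8, so the F-coordinate is 1/2.
Check: 1/4 + 1/4 + 1/2 = 1.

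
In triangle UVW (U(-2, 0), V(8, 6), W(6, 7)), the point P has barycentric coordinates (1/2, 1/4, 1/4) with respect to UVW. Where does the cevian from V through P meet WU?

Line VP meets WU where the V-coordinate vanishes; zeroing P's V-weight and renormalizing leaves W, U-weights 1/4 : 1/2 → (1/3, 2/3).
So Q = (1/3)·W + (2/3)·U = (2/3, 7/3).

(2/3, 7/3)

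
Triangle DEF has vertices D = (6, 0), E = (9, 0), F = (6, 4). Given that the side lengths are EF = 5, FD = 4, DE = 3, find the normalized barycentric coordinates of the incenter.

The incenter has barycentric coordinates proportional to the opposite side lengths: (5 : 4 : 3).
Normalizing by 5+4+3 = 12 gives (5/12, 1/3, 1/4).

(5/12, 1/3, 1/4)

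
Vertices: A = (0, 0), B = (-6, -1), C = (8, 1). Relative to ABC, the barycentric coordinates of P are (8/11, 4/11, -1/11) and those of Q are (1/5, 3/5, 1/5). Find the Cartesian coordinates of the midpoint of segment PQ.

(-27/11, -47/110)

Barycentric coordinates of the midpoint are the average: (51/110, 53/110, 3/55).
Converting: (51/110)·A + (53/110)·B + (3/55)·C = (-27/11, -47/110).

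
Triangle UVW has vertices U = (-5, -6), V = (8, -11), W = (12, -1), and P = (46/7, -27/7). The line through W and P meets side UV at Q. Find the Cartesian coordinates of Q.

(-2/3, -23/3)

Barycentric coordinates of P with respect to UVW: (2/7, 1/7, 4/7).
On side UV the W-coordinate is zero; dropping P's W-weight 4/7 and renormalizing the remaining 2/7 : 1/7 gives weights 2/3, 1/3 on U, V.
Q = (2/3)·(-5, -6) + (1/3)·(8, -11) = (-2/3, -23/3).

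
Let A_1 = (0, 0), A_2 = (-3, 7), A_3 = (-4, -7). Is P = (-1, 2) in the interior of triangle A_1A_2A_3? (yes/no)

Barycentric coordinates of P: (33/49, 15/49, 1/49).
The three coordinates are positive, positive, positive; a point is interior exactly when all three are positive.

yes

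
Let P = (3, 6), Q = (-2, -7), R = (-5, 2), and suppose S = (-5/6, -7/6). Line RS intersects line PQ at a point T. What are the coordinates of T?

Barycentric coordinates of S with respect to PQR: (1/3, 1/2, 1/6).
On side PQ the R-coordinate is zero; dropping S's R-weight 1/6 and renormalizing the remaining 1/3 : 1/2 gives weights 2/5, 3/5 on P, Q.
T = (2/5)·(3, 6) + (3/5)·(-2, -7) = (0, -9/5).

(0, -9/5)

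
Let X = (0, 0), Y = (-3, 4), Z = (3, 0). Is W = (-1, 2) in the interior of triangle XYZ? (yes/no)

Barycentric coordinates of W: (1/3, 1/2, 1/6).
The three coordinates are positive, positive, positive; a point is interior exactly when all three are positive.

yes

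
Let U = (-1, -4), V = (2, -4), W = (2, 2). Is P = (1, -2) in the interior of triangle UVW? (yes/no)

yes

Barycentric coordinates of P: (1/3, 1/3, 1/3).
The three coordinates are positive, positive, positive; a point is interior exactly when all three are positive.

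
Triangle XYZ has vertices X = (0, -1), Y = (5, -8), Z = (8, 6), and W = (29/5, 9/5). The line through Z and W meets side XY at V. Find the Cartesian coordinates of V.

(5/2, -9/2)

Barycentric coordinates of W with respect to XYZ: (1/5, 1/5, 3/5).
On side XY the Z-coordinate is zero; dropping W's Z-weight 3/5 and renormalizing the remaining 1/5 : 1/5 gives weights 1/2, 1/2 on X, Y.
V = (1/2)·(0, -1) + (1/2)·(5, -8) = (5/2, -9/2).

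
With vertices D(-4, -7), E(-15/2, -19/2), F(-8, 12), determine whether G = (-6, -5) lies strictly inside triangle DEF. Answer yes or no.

yes

Barycentric coordinates of G: (23/51, 20/51, 8/51).
The three coordinates are positive, positive, positive; a point is interior exactly when all three are positive.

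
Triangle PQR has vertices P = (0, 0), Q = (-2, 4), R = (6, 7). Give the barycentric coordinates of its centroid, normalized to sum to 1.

The centroid is the average of the vertices, so each weight is 1/3.

(1/3, 1/3, 1/3)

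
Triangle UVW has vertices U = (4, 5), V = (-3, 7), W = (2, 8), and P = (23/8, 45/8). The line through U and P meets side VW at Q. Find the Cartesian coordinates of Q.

(-1/2, 15/2)

Barycentric coordinates of P with respect to UVW: (3/4, 1/8, 1/8).
On side VW the U-coordinate is zero; dropping P's U-weight 3/4 and renormalizing the remaining 1/8 : 1/8 gives weights 1/2, 1/2 on V, W.
Q = (1/2)·(-3, 7) + (1/2)·(2, 8) = (-1/2, 15/2).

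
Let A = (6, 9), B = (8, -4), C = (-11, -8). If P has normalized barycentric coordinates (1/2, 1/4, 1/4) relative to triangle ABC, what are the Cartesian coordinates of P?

(9/4, 3/2)

P = (1/2)·A + (1/4)·B + (1/4)·C.
x-coordinate: (1/2)·6 + (1/4)·8 + (1/4)·(-11) = 9/4.
y-coordinate: (1/2)·9 + (1/4)·(-4) + (1/4)·(-8) = 3/2.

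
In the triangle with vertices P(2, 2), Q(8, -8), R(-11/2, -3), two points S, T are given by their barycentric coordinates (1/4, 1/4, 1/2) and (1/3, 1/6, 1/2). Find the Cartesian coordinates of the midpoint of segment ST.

(-1/2, -31/12)

Barycentric coordinates of the midpoint are the average: (7/24, 5/24, 1/2).
Converting: (7/24)·P + (5/24)·Q + (1/2)·R = (-1/2, -31/12).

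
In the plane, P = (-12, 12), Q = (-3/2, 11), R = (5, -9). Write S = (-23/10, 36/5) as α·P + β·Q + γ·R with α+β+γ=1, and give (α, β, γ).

(1/5, 3/5, 1/5)

Signed area of the reference triangle: [PQR] = ½·((-12)·(11−(-9)) + (-3/2)·(-9−12) + 5·(12−11)) = ½·(-240 + 63/2 + 5) = -407/4.
[SQR] = ½·((-23/10)·(11−(-9)) + (-3/2)·(-9−(36/5)) + 5·(36/5−11)) = ½·(-46 + 243/10 − 19) = -407/20, so the P-coordinate is (-407/20)/(-407/4) = 1/5.
[PSR] = ½·((-12)·(36/5−(-9)) + (-23/10)·(-9−12) + 5·(12−(36/5))) = ½·(-972/5 + 483/10 + 24) = -1221/20, so the Q-coordinate is 3/5.
[PQS] = ½·((-12)·(11−(36/5)) + (-3/2)·(36/5−12) + (-23/10)·(12−11)) = ½·(-228/5 + 36/5 − 23/10) = -407/20, so the R-coordinate is 1/5.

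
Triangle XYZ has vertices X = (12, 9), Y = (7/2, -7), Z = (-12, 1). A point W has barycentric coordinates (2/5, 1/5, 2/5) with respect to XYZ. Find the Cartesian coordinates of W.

W = (2/5)·X + (1/5)·Y + (2/5)·Z.
x-coordinate: (2/5)·12 + (1/5)·(7/2) + (2/5)·(-12) = 7/10.
y-coordinate: (2/5)·9 + (1/5)·(-7) + (2/5)·1 = 13/5.

(7/10, 13/5)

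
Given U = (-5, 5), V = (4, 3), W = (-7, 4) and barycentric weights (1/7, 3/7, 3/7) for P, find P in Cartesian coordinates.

(-2, 26/7)

P = (1/7)·U + (3/7)·V + (3/7)·W.
x-coordinate: (1/7)·(-5) + (3/7)·4 + (3/7)·(-7) = -2.
y-coordinate: (1/7)·5 + (3/7)·3 + (3/7)·4 = 26/7.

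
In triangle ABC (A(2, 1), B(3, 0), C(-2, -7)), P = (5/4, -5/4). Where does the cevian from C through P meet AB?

Barycentric coordinates of P with respect to ABC: (1/2, 1/4, 1/4).
On side AB the C-coordinate is zero; dropping P's C-weight 1/4 and renormalizing the remaining 1/2 : 1/4 gives weights 2/3, 1/3 on A, B.
Q = (2/3)·(2, 1) + (1/3)·(3, 0) = (7/3, 2/3).

(7/3, 2/3)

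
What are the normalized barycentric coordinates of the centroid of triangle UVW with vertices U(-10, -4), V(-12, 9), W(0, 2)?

The centroid is the average of the vertices, so each weight is 1/3.

(1/3, 1/3, 1/3)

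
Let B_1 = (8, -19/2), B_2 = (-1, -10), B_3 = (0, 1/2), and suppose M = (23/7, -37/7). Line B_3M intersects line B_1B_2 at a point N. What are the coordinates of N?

(23/4, -77/8)

Barycentric coordinates of M with respect to B_1B_2B_3: (3/7, 1/7, 3/7).
On side B_1B_2 the B_3-coordinate is zero; dropping M's B_3-weight 3/7 and renormalizing the remaining 3/7 : 1/7 gives weights 3/4, 1/4 on B_1, B_2.
N = (3/4)·(8, -19/2) + (1/4)·(-1, -10) = (23/4, -77/8).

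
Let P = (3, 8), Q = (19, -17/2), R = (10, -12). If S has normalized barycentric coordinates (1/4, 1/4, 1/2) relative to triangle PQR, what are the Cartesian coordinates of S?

S = (1/4)·P + (1/4)·Q + (1/2)·R.
x-coordinate: (1/4)·3 + (1/4)·19 + (1/2)·10 = 21/2.
y-coordinate: (1/4)·8 + (1/4)·(-17/2) + (1/2)·(-12) = -49/8.

(21/2, -49/8)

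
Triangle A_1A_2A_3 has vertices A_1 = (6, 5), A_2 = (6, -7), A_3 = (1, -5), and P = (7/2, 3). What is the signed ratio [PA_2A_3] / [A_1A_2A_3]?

[A_1A_2A_3] = ½·(6·(-7−(-5)) + 6·(-5−5) + 1·(5−(-7))) = ½·(-12 − 60 + 12) = -30.
[PA_2A_3] = ½·((7/2)·(-7−(-5)) + 6·(-5−3) + 1·(3−(-7))) = ½·(-7 − 48 + 10) = -45/2, so the ratio is (-45/2)/(-30) = 3/4.

3/4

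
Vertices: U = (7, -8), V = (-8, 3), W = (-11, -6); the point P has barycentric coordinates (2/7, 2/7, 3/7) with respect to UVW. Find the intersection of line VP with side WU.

(-19/5, -34/5)

Line VP meets WU where the V-coordinate vanishes; zeroing P's V-weight and renormalizing leaves W, U-weights 3/7 : 2/7 → (3/5, 2/5).
So Q = (3/5)·W + (2/5)·U = (-19/5, -34/5).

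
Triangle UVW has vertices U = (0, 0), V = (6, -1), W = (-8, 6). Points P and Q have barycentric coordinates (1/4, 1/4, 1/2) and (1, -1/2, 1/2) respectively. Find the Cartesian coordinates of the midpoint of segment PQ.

Barycentric coordinates of the midpoint are the average: (5/8, -1/8, 1/2).
Converting: (5/8)·U + (-1/8)·V + (1/2)·W = (-19/4, 25/8).

(-19/4, 25/8)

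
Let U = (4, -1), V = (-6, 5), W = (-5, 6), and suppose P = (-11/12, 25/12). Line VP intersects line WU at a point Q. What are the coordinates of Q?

Barycentric coordinates of P with respect to UVW: (1/2, 5/12, 1/12).
On side WU the V-coordinate is zero; dropping P's V-weight 5/12 and renormalizing the remaining 1/12 : 1/2 gives weights 1/7, 6/7 on W, U.
Q = (1/7)·(-5, 6) + (6/7)·(4, -1) = (19/7, 0).

(19/7, 0)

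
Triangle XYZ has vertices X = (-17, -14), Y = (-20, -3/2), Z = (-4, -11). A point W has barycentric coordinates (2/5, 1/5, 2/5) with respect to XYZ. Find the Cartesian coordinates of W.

W = (2/5)·X + (1/5)·Y + (2/5)·Z.
x-coordinate: (2/5)·(-17) + (1/5)·(-20) + (2/5)·(-4) = -62/5.
y-coordinate: (2/5)·(-14) + (1/5)·(-3/2) + (2/5)·(-11) = -103/10.

(-62/5, -103/10)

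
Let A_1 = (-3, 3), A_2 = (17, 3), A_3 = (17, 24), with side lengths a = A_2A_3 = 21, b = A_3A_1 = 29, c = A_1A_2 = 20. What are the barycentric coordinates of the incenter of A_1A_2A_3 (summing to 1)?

The incenter has barycentric coordinates proportional to the opposite side lengths: (21 : 29 : 20).
Normalizing by 21+29+20 = 70 gives (3/10, 29/70, 2/7).

(3/10, 29/70, 2/7)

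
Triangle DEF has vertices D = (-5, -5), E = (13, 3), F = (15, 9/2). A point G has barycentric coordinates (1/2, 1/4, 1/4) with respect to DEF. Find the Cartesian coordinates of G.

G = (1/2)·D + (1/4)·E + (1/4)·F.
x-coordinate: (1/2)·(-5) + (1/4)·13 + (1/4)·15 = 9/2.
y-coordinate: (1/2)·(-5) + (1/4)·3 + (1/4)·(9/2) = -5/8.

(9/2, -5/8)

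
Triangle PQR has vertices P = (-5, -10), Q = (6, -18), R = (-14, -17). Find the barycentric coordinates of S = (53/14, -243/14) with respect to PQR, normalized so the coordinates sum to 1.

Signed area of the reference triangle: [PQR] = ½·((-5)·(-18−(-17)) + 6·(-17−(-10)) + (-14)·(-10−(-18))) = ½·(5 − 42 − 112) = -149/2.
[SQR] = ½·((53/14)·(-18−(-17)) + 6·(-17−(-243/14)) + (-14)·(-243/14−(-18))) = ½·(-53/14 + 15/7 − 9) = -149/28, so the P-coordinate is (-149/28)/(-149/2) = 1/14.
[PSR] = ½·((-5)·(-243/14−(-17)) + (53/14)·(-17−(-10)) + (-14)·(-10−(-243/14))) = ½·(25/14 − 53/2 − 103) = -447/7, so the Q-coordinate is 6/7.
[PQS] = ½·((-5)·(-18−(-243/14)) + 6·(-243/14−(-10)) + (53/14)·(-10−(-18))) = ½·(45/14 − 309/7 + 212/7) = -149/28, so the R-coordinate is 1/14.
Check: 1/14 + 6/7 + 1/14 = 1.

(1/14, 6/7, 1/14)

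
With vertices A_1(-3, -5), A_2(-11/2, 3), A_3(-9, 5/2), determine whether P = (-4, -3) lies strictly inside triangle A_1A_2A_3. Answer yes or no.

Barycentric coordinates of P: (29/39, 2/13, 4/39).
The three coordinates are positive, positive, positive; a point is interior exactly when all three are positive.

yes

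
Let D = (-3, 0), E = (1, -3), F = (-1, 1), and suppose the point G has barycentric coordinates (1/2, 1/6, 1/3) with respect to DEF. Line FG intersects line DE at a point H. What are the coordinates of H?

Line FG meets DE where the F-coordinate vanishes; zeroing G's F-weight and renormalizing leaves D, E-weights 1/2 : 1/6 → (3/4, 1/4).
So H = (3/4)·D + (1/4)·E = (-2, -3/4).

(-2, -3/4)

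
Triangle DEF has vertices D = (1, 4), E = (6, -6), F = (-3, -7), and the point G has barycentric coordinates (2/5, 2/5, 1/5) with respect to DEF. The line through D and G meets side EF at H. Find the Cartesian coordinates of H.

(3, -19/3)

Line DG meets EF where the D-coordinate vanishes; zeroing G's D-weight and renormalizing leaves E, F-weights 2/5 : 1/5 → (2/3, 1/3).
So H = (2/3)·E + (1/3)·F = (3, -19/3).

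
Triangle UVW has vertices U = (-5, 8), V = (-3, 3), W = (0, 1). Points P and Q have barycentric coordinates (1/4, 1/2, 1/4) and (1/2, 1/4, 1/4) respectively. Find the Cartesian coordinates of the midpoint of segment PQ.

(-3, 35/8)

Barycentric coordinates of the midpoint are the average: (3/8, 3/8, 1/4).
Converting: (3/8)·U + (3/8)·V + (1/4)·W = (-3, 35/8).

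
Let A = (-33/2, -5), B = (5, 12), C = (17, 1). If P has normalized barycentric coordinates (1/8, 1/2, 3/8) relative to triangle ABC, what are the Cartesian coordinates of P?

(109/16, 23/4)

P = (1/8)·A + (1/2)·B + (3/8)·C.
x-coordinate: (1/8)·(-33/2) + (1/2)·5 + (3/8)·17 = 109/16.
y-coordinate: (1/8)·(-5) + (1/2)·12 + (3/8)·1 = 23/4.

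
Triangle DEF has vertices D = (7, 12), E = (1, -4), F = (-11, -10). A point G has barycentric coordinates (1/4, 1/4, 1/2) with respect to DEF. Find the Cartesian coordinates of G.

(-7/2, -3)

G = (1/4)·D + (1/4)·E + (1/2)·F.
x-coordinate: (1/4)·7 + (1/4)·1 + (1/2)·(-11) = -7/2.
y-coordinate: (1/4)·12 + (1/4)·(-4) + (1/2)·(-10) = -3.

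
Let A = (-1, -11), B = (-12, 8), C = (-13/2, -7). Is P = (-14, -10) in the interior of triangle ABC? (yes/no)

no

Barycentric coordinates of P: (-258/121, -93/121, 472/121).
The three coordinates are negative, negative, positive; a point is interior exactly when all three are positive.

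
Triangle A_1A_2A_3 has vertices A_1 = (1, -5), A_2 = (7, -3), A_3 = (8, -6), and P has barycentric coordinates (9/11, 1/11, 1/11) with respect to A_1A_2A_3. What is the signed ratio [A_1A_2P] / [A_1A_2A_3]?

1/11

The signed ratio [A_1A_2P]/[A_1A_2A_3] equals the barycentric coordinate of P at vertex A_3, which is 1/11.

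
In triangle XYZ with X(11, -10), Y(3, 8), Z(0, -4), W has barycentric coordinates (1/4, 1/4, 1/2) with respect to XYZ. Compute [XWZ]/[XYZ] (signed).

The signed ratio [XWZ]/[XYZ] equals the barycentric coordinate of W at vertex Y, which is 1/4.

1/4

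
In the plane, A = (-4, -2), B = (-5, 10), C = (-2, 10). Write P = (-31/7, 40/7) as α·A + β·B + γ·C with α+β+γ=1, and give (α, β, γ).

(5/14, 4/7, 1/14)

Signed area of the reference triangle: [ABC] = ½·((-4)·(10−10) + (-5)·(10−(-2)) + (-2)·(-2−10)) = ½·(0 − 60 + 24) = -18.
[PBC] = ½·((-31/7)·(10−10) + (-5)·(10−(40/7)) + (-2)·(40/7−10)) = ½·(0 − 150/7 + 60/7) = -45/7, so the A-coordinate is (-45/7)/(-18) = 5/14.
[APC] = ½·((-4)·(40/7−10) + (-31/7)·(10−(-2)) + (-2)·(-2−(40/7))) = ½·(120/7 − 372/7 + 108/7) = -72/7, so the B-coordinate is 4/7.
[ABP] = ½·((-4)·(10−(40/7)) + (-5)·(40/7−(-2)) + (-31/7)·(-2−10)) = ½·(-120/7 − 270/7 + 372/7) = -9/7, so the C-coordinate is 1/14.
Check: 5/14 + 4/7 + 1/14 = 1.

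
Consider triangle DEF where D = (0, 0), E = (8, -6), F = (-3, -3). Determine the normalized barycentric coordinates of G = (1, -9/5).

Signed area of the reference triangle: [DEF] = ½·(0·(-6−(-3)) + 8·(-3−0) + (-3)·(0−(-6))) = ½·(0 − 24 − 18) = -21.
[GEF] = ½·(1·(-6−(-3)) + 8·(-3−(-9/5)) + (-3)·(-9/5−(-6))) = ½·(-3 − 48/5 − 63/5) = -63/5, so the D-coordinate is (-63/5)/(-21) = 3/5.
[DGF] = ½·(0·(-9/5−(-3)) + 1·(-3−0) + (-3)·(0−(-9/5))) = ½·(0 − 3 − 27/5) = -21/5, so the E-coordinate is 1/5.
[DEG] = ½·(0·(-6−(-9/5)) + 8·(-9/5−0) + 1·(0−(-6))) = ½·(0 − 72/5 + 6) = -21/5, so the F-coordinate is 1/5.

(3/5, 1/5, 1/5)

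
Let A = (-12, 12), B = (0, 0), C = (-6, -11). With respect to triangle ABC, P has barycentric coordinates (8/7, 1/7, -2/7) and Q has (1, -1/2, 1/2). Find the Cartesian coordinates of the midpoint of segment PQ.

Barycentric coordinates of the midpoint are the average: (15/14, -5/28, 3/28).
Converting: (15/14)·A + (-5/28)·B + (3/28)·C = (-27/2, 327/28).

(-27/2, 327/28)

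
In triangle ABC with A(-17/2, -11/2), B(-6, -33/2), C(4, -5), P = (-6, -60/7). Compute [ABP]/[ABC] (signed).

[ABC] = ½·((-17/2)·(-33/2−(-5)) + (-6)·(-5−(-11/2)) + 4·(-11/2−(-33/2))) = ½·(391/4 − 3 + 44) = 555/8.
[ABP] = ½·((-17/2)·(-33/2−(-60/7)) + (-6)·(-60/7−(-11/2)) + (-6)·(-11/2−(-33/2))) = ½·(1887/28 + 129/7 − 66) = 555/56, so the ratio is (555/56)/(555/8) = 1/7.

1/7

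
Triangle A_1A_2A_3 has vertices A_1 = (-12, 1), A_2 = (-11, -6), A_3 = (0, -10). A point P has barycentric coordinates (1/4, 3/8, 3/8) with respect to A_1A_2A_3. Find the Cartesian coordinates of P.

(-57/8, -23/4)

P = (1/4)·A_1 + (3/8)·A_2 + (3/8)·A_3.
x-coordinate: (1/4)·(-12) + (3/8)·(-11) + (3/8)·0 = -57/8.
y-coordinate: (1/4)·1 + (3/8)·(-6) + (3/8)·(-10) = -23/4.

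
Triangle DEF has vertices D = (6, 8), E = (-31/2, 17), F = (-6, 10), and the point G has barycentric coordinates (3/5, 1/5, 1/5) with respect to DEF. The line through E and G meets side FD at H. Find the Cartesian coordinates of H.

(3, 17/2)

Line EG meets FD where the E-coordinate vanishes; zeroing G's E-weight and renormalizing leaves F, D-weights 1/5 : 3/5 → (1/4, 3/4).
So H = (1/4)·F + (3/4)·D = (3, 17/2).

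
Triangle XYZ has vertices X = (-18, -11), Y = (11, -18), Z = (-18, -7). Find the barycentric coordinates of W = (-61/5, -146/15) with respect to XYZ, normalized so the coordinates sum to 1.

Signed area of the reference triangle: [XYZ] = ½·((-18)·(-18−(-7)) + 11·(-7−(-11)) + (-18)·(-11−(-18))) = ½·(198 + 44 − 126) = 58.
[WYZ] = ½·((-61/5)·(-18−(-7)) + 11·(-7−(-146/15)) + (-18)·(-146/15−(-18))) = ½·(671/5 + 451/15 − 744/5) = 116/15, so the X-coordinate is (116/15)/58 = 2/15.
[XWZ] = ½·((-18)·(-146/15−(-7)) + (-61/5)·(-7−(-11)) + (-18)·(-11−(-146/15))) = ½·(246/5 − 244/5 + 114/5) = 58/5, so the Y-coordinate is 1/5.
[XYW] = ½·((-18)·(-18−(-146/15)) + 11·(-146/15−(-11)) + (-61/5)·(-11−(-18))) = ½·(744/5 + 209/15 − 427/5) = 116/3, so the Z-coordinate is 2/3.

(2/15, 1/5, 2/3)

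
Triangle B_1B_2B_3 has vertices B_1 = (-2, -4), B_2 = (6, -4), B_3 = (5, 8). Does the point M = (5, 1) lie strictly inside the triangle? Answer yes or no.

yes

Barycentric coordinates of M: (7/96, 49/96, 5/12).
The three coordinates are positive, positive, positive; a point is interior exactly when all three are positive.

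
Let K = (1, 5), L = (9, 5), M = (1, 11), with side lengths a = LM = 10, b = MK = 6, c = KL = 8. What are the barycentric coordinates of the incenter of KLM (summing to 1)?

(5/12, 1/4, 1/3)

The incenter has barycentric coordinates proportional to the opposite side lengths: (10 : 6 : 8).
Normalizing by 10+6+8 = 24 gives (5/12, 1/4, 1/3).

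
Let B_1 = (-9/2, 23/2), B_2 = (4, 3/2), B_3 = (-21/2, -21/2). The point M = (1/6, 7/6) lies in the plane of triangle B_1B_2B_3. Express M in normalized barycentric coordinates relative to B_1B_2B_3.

(1/6, 2/3, 1/6)

Signed area of the reference triangle: [B_1B_2B_3] = ½·((-9/2)·(3/2−(-21/2)) + 4·(-21/2−(23/2)) + (-21/2)·(23/2−(3/2))) = ½·(-54 − 88 − 105) = -247/2.
[MB_2B_3] = ½·((1/6)·(3/2−(-21/2)) + 4·(-21/2−(7/6)) + (-21/2)·(7/6−(3/2))) = ½·(2 − 140/3 + 7/2) = -247/12, so the B_1-coordinate is (-247/12)/(-247/2) = 1/6.
[B_1MB_3] = ½·((-9/2)·(7/6−(-21/2)) + (1/6)·(-21/2−(23/2)) + (-21/2)·(23/2−(7/6))) = ½·(-105/2 − 11/3 − 217/2) = -247/3, so the B_2-coordinate is 2/3.
[B_1B_2M] = ½·((-9/2)·(3/2−(7/6)) + 4·(7/6−(23/2)) + (1/6)·(23/2−(3/2))) = ½·(-3/2 − 124/3 + 5/3) = -247/12, so the B_3-coordinate is 1/6.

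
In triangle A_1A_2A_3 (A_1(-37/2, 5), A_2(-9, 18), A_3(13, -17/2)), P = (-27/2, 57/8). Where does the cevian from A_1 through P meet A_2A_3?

Barycentric coordinates of P with respect to A_1A_2A_3: (2/3, 1/4, 1/12).
On side A_2A_3 the A_1-coordinate is zero; dropping P's A_1-weight 2/3 and renormalizing the remaining 1/4 : 1/12 gives weights 3/4, 1/4 on A_2, A_3.
Q = (3/4)·(-9, 18) + (1/4)·(13, -17/2) = (-7/2, 91/8).

(-7/2, 91/8)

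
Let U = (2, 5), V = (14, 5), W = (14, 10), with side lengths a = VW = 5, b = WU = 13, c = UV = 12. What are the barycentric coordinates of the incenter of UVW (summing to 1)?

(1/6, 13/30, 2/5)

The incenter has barycentric coordinates proportional to the opposite side lengths: (5 : 13 : 12).
Normalizing by 5+13+12 = 30 gives (1/6, 13/30, 2/5).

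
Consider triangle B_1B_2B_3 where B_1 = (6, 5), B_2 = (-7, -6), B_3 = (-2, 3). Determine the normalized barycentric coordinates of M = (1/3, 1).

Signed area of the reference triangle: [B_1B_2B_3] = ½·(6·(-6−3) + (-7)·(3−5) + (-2)·(5−(-6))) = ½·(-54 + 14 − 22) = -31.
[MB_2B_3] = ½·((1/3)·(-6−3) + (-7)·(3−1) + (-2)·(1−(-6))) = ½·(-3 − 14 − 14) = -31/2, so the B_1-coordinate is (-31/2)/(-31) = 1/2.
[B_1MB_3] = ½·(6·(1−3) + (1/3)·(3−5) + (-2)·(5−1)) = ½·(-12 − 2/3 − 8) = -31/3, so the B_2-coordinate is 1/3.
[B_1B_2M] = ½·(6·(-6−1) + (-7)·(1−5) + (1/3)·(5−(-6))) = ½·(-42 + 28 + 11/3) = -31/6, so the B_3-coordinate is 1/6.
Check: 1/2 + 1/3 + 1/6 = 1.

(1/2, 1/3, 1/6)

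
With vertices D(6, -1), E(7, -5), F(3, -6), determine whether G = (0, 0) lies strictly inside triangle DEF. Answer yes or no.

Barycentric coordinates of G: (27/17, -33/17, 23/17).
The three coordinates are positive, negative, positive; a point is interior exactly when all three are positive.

no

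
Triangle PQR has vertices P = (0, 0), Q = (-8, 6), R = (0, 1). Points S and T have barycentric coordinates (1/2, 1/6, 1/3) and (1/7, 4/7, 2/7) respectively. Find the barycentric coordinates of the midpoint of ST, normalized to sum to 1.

Since both coordinate triples sum to 1, the midpoint's barycentrics are the componentwise average.
(1/2+1/7)/2 = 9/28; similarly 31/84 and 13/42.

(9/28, 31/84, 13/42)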